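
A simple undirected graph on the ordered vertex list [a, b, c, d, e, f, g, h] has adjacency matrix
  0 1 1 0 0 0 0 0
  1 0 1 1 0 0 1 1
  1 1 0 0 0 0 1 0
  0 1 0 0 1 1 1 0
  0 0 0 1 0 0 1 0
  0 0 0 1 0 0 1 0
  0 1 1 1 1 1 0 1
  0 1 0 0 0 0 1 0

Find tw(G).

2

A width-2 tree decomposition is:
Bags: B1 = {b, d, g}  B2 = {d, e, g}  B3 = {b, c, g}  B4 = {d, f, g}  B5 = {a, b, c}  B6 = {b, g, h}
Tree: B1–B2, B1–B3, B2–B4, B3–B5, B1–B6
Each bag holds 3 vertices, so the decomposition has width 2, which upper-bounds the treewidth. Conversely, {d, e, g} is a clique of size 3, and the vertices of any clique must share a bag in every tree decomposition; so some bag has ≥ 3 vertices and tw(G) ≥ 2. The upper and lower bounds meet at 2, so that is the treewidth.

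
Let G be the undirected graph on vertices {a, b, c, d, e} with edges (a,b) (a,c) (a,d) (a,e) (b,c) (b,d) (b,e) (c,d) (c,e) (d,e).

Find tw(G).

A width-4 tree decomposition is:
Bags: B1 = {a, b, c, d, e}
Tree: (single bag)
A single bag containing all 5 vertices is trivially a valid decomposition of width 4. Conversely, {a, b, c, d, e} is a clique of size 5, and the vertices of any clique must share a bag in every tree decomposition; so some bag has ≥ 5 vertices and tw(G) ≥ 4. Hence tw(G) = 4 exactly.

4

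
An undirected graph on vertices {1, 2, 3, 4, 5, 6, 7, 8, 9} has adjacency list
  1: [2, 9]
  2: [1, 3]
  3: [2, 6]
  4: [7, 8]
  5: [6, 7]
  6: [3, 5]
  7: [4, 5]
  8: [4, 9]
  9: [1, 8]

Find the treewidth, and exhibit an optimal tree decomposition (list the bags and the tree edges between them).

The largest bag has 3 vertices, giving width 2; this decomposition certifies tw(G) ≤ 2. For the lower bound, G contains the cycle 6–3–2–1–9–8–4–7–5–6, so G is not a forest; only forests have treewidth ≤ 1, hence tw(G) ≥ 2. Therefore the treewidth is 2.

Treewidth 2.
One optimal decomposition is:
Bags: B1 = {2, 3, 6}  B2 = {1, 2, 6}  B3 = {1, 6, 9}  B4 = {6, 8, 9}  B5 = {4, 6, 8}  B6 = {4, 6, 7}  B7 = {5, 6, 7}
Tree: B1–B2, B2–B3, B3–B4, B4–B5, B5–B6, B6–B7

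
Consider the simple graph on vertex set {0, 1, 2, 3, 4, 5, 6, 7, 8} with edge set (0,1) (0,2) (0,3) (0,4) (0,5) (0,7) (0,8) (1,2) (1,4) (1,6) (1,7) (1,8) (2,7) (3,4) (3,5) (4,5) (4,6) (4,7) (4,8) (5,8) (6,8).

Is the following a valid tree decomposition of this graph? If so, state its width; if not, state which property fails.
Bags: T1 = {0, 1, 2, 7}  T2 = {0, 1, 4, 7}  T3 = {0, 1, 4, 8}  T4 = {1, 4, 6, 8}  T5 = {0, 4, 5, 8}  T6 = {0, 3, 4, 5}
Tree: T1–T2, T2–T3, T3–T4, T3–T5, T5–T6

Yes; width 3.

Checking the three conditions: (i) the bags cover all of {0, 1, 2, 3, 4, 5, 6, 7, 8}; (ii) for each edge, some bag contains both endpoints; (iii) the bags containing any fixed vertex form a subtree. All hold, so the decomposition is valid with width 4 − 1 = 3.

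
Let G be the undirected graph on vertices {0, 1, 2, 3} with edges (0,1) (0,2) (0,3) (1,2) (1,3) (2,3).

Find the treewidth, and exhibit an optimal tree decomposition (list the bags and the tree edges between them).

Treewidth 3.
Bags: B1 = {0, 1, 2, 3}
Tree: (single bag)

A single bag containing all 4 vertices is trivially a valid decomposition of width 3. On the other hand G contains the 4-clique {0, 1, 2, 3}. A clique must lie in a single bag of any decomposition, so no decomposition can have width below 3. Therefore the treewidth is 3.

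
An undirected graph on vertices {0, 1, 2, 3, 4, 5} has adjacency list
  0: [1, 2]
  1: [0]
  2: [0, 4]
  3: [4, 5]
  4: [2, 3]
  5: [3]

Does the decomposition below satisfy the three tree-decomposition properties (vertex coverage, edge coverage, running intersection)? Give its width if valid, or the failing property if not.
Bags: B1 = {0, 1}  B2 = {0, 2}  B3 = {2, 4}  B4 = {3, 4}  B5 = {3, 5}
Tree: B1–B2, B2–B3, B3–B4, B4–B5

Yes; width 1.

Vertex coverage: the bags together contain {0, 1, 2, 3, 4, 5}, the full vertex set. Edge coverage: each edge of G has both endpoints in at least one bag. Running intersection: for every vertex, the bags containing it form a connected subtree. All three properties hold, so this is a valid tree decomposition of width max|bag| − 1 = 1, and hence tw(G) ≤ 1.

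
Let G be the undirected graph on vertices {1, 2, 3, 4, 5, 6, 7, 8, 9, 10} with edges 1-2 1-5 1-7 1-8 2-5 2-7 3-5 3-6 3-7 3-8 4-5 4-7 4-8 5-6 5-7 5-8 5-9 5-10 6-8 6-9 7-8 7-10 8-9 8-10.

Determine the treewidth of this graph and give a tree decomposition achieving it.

Each bag holds 4 vertices, so the decomposition has width 3, which upper-bounds the treewidth. Conversely, {5, 6, 8, 9} is a clique of size 4, and the vertices of any clique must share a bag in every tree decomposition; so some bag has ≥ 4 vertices and tw(G) ≥ 3. Therefore the treewidth is 3.

Treewidth 3.
One such decomposition:
Bags: B1 = {3, 5, 6, 8}  B2 = {3, 5, 7, 8}  B3 = {1, 5, 7, 8}  B4 = {5, 7, 8, 10}  B5 = {5, 6, 8, 9}  B6 = {1, 2, 5, 7}  B7 = {4, 5, 7, 8}
Tree: B1–B2, B2–B3, B3–B4, B1–B5, B3–B6, B3–B7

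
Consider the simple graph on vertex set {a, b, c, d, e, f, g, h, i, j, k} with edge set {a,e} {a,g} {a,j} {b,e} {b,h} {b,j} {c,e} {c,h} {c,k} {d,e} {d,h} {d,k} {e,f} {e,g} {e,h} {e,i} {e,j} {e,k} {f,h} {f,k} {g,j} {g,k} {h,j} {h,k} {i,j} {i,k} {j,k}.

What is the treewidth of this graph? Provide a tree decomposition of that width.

The largest bag has 4 vertices, giving width 3; this decomposition certifies tw(G) ≤ 3. On the other hand G contains the 4-clique {a, e, g, j}. A clique must lie in a single bag of any decomposition, so no decomposition can have width below 3. The upper and lower bounds meet at 3, so that is the treewidth.

Treewidth 3.
One optimal decomposition is:
Bags: B1 = {e, g, j, k}  B2 = {e, h, j, k}  B3 = {d, e, h, k}  B4 = {a, e, g, j}  B5 = {e, i, j, k}  B6 = {b, e, h, j}  B7 = {c, e, h, k}  B8 = {e, f, h, k}
Tree: B1–B2, B2–B3, B1–B4, B1–B5, B2–B6, B3–B7, B2–B8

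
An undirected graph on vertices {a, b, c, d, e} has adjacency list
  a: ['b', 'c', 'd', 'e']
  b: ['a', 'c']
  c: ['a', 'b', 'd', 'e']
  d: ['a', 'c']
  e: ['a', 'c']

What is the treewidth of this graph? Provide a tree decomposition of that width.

Every bag has size at most 3, so the width is 3 − 1 = 2 and tw(G) ≤ 2. For the lower bound, the 3 vertices {a, c, d} are pairwise adjacent, and any tree decomposition puts a clique entirely inside one bag — forcing width ≥ 2. Hence tw(G) = 2 exactly.

Treewidth 2.
One optimal decomposition is:
Bags: B1 = {a, c, d}  B2 = {a, b, c}  B3 = {a, c, e}
Tree: B1–B2, B1–B3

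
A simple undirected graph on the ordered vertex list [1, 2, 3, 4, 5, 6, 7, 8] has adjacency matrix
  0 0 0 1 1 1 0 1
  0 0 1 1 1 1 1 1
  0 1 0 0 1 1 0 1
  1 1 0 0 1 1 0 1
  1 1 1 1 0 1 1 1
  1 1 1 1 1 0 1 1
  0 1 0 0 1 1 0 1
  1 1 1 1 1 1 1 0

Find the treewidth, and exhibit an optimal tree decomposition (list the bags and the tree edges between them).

Treewidth 4.
One optimal decomposition is:
Bags: B1 = {2, 4, 5, 6, 8}  B2 = {2, 3, 5, 6, 8}  B3 = {1, 4, 5, 6, 8}  B4 = {2, 5, 6, 7, 8}
Tree: B1–B2, B1–B3, B1–B4

Every bag has size at most 5, so the width is 5 − 1 = 4 and tw(G) ≤ 4. Conversely, {1, 4, 5, 6, 8} is a clique of size 5, and the vertices of any clique must share a bag in every tree decomposition; so some bag has ≥ 5 vertices and tw(G) ≥ 4. Combining the bounds, tw(G) = 4.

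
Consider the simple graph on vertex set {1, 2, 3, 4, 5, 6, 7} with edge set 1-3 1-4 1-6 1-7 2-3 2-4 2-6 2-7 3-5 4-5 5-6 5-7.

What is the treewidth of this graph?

3

A width-3 tree decomposition is:
Bags: B1 = {1, 2, 3, 5}  B2 = {1, 2, 5, 7}  B3 = {1, 2, 5, 6}  B4 = {1, 2, 4, 5}
Tree: B1–B2, B2–B3, B3–B4
Every bag has size at most 4, so the width is 4 − 1 = 3 and tw(G) ≤ 3. For the lower bound: the 4 vertex sets {3,5}, {1,7}, {2}, {6} are disjoint, each induces a connected subgraph, and every pair is joined by at least one edge of G. Contracting each set to a single vertex therefore yields K_{4} as a minor, and since treewidth is minor-monotone, tw(G) ≥ tw(K_{4}) = 3. The upper and lower bounds meet at 3, so that is the treewidth.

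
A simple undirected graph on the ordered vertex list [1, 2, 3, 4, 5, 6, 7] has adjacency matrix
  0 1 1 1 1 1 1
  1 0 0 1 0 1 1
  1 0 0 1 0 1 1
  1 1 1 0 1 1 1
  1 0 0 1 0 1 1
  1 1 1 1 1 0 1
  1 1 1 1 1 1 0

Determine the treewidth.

4

A width-4 tree decomposition is:
Bags: B1 = {1, 3, 4, 6, 7}  B2 = {1, 4, 5, 6, 7}  B3 = {1, 2, 4, 6, 7}
Tree: B1–B2, B2–B3
The largest bag has 5 vertices, giving width 4; this decomposition certifies tw(G) ≤ 4. For the lower bound, the 5 vertices {1, 2, 4, 6, 7} are pairwise adjacent, and any tree decomposition puts a clique entirely inside one bag — forcing width ≥ 4. Therefore the treewidth is 4.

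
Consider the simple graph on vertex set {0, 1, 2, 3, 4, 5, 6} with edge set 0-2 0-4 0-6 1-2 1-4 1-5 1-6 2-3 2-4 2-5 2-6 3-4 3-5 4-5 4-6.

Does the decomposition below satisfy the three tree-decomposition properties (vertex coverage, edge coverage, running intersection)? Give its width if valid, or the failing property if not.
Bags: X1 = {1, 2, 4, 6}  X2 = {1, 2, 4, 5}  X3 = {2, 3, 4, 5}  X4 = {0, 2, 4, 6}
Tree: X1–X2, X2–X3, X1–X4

Yes; width 3.

Vertex coverage: the bags together contain {0, 1, 2, 3, 4, 5, 6}, the full vertex set. Edge coverage: each edge of G has both endpoints in at least one bag. Running intersection: for every vertex, the bags containing it form a connected subtree. All three properties hold, so this is a valid tree decomposition of width max|bag| − 1 = 3, and hence tw(G) ≤ 3.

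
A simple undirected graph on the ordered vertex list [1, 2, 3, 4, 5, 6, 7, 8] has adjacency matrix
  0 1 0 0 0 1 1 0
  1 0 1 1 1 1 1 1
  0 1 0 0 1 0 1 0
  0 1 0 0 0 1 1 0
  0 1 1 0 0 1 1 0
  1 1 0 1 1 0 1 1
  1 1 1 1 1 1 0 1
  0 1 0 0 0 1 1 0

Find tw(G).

3

A width-3 tree decomposition is:
Bags: B1 = {2, 4, 6, 7}  B2 = {2, 6, 7, 8}  B3 = {1, 2, 6, 7}  B4 = {2, 5, 6, 7}  B5 = {2, 3, 5, 7}
Tree: B1–B2, B2–B3, B2–B4, B4–B5
Every bag has size at most 4, so the width is 4 − 1 = 3 and tw(G) ≤ 3. For the lower bound, the 4 vertices {2, 3, 5, 7} are pairwise adjacent, and any tree decomposition puts a clique entirely inside one bag — forcing width ≥ 3. Hence tw(G) = 3 exactly.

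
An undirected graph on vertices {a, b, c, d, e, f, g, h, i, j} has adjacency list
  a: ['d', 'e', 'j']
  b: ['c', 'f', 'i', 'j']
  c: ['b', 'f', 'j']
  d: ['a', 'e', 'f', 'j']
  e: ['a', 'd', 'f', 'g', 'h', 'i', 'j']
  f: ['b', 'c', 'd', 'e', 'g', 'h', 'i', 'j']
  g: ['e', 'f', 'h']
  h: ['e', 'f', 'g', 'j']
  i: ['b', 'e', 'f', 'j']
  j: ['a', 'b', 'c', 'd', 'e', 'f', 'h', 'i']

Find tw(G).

3

A width-3 tree decomposition is:
Bags: B1 = {e, f, h, j}  B2 = {d, e, f, j}  B3 = {e, f, i, j}  B4 = {a, d, e, j}  B5 = {b, f, i, j}  B6 = {b, c, f, j}  B7 = {e, f, g, h}
Tree: B1–B2, B2–B3, B2–B4, B3–B5, B5–B6, B1–B7
Each bag holds 4 vertices, so the decomposition has width 3, which upper-bounds the treewidth. On the other hand G contains the 4-clique {a, d, e, j}. A clique must lie in a single bag of any decomposition, so no decomposition can have width below 3. Hence tw(G) = 3 exactly.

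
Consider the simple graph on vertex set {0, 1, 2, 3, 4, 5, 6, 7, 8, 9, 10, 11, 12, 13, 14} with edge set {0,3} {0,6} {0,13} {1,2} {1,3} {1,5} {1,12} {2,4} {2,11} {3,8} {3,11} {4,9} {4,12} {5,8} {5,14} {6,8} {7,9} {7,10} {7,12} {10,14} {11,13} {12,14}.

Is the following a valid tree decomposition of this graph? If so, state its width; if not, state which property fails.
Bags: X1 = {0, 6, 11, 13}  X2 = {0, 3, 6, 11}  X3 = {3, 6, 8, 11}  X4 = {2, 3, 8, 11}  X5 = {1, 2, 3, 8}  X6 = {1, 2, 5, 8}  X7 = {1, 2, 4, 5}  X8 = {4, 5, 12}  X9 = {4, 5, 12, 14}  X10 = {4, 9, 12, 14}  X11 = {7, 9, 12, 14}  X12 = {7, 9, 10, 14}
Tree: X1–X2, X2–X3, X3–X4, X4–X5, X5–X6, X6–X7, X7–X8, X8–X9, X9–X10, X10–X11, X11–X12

A tree decomposition must satisfy three properties: every vertex lies in some bag; for every edge, both endpoints lie together in some bag; and for every vertex, the bags containing it form a connected subtree. Here edge (1,12) lies in no bag, so the decomposition is invalid.

No — edge (1,12) lies in no bag.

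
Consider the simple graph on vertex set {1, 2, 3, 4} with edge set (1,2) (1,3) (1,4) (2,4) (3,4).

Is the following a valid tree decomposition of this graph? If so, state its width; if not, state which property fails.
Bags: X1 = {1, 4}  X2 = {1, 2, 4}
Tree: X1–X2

A tree decomposition must satisfy three properties: every vertex lies in some bag; for every edge, both endpoints lie together in some bag; and for every vertex, the bags containing it form a connected subtree. Here vertex 3 appears in no bag, so the decomposition is invalid.

No — vertex 3 appears in no bag.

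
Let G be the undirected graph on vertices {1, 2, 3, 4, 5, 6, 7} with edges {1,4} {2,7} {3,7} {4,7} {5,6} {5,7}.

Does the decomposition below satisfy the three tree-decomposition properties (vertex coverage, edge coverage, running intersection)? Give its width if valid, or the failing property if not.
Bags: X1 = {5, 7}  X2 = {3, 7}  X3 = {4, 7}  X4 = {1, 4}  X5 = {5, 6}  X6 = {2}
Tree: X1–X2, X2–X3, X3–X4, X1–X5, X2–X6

No — edge (7,2) lies in no bag.

A tree decomposition must satisfy three properties: every vertex lies in some bag; for every edge, both endpoints lie together in some bag; and for every vertex, the bags containing it form a connected subtree. Here edge (7,2) lies in no bag, so the decomposition is invalid.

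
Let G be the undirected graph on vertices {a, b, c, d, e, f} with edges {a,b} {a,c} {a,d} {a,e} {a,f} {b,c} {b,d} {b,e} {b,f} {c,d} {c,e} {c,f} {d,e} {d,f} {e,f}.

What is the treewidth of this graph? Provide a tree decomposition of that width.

A single bag containing all 6 vertices is trivially a valid decomposition of width 5. On the other hand G contains the 6-clique {a, b, c, d, e, f}. A clique must lie in a single bag of any decomposition, so no decomposition can have width below 5. Hence tw(G) = 5 exactly.

Treewidth 5.
One optimal decomposition is:
Bags: B1 = {a, b, c, d, e, f}
Tree: (single bag)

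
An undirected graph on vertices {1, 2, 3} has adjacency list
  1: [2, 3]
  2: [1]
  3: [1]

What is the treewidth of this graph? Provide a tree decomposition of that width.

Treewidth 1.
One optimal decomposition is:
Bags: B1 = {1, 2}  B2 = {1, 3}
Tree: B1–B2

Every bag has size at most 2, so the width is 2 − 1 = 1 and tw(G) ≤ 1. Any graph with an edge has treewidth ≥ 1, and G has the edge 2–1. Therefore the treewidth is 1.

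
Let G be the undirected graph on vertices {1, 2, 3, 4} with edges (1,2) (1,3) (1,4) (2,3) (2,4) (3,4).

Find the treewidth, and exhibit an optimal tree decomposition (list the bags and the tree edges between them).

A single bag containing all 4 vertices is trivially a valid decomposition of width 3. Conversely, {1, 2, 3, 4} is a clique of size 4, and the vertices of any clique must share a bag in every tree decomposition; so some bag has ≥ 4 vertices and tw(G) ≥ 3. The upper and lower bounds meet at 3, so that is the treewidth.

Treewidth 3.
Bags: B1 = {1, 2, 3, 4}
Tree: (single bag)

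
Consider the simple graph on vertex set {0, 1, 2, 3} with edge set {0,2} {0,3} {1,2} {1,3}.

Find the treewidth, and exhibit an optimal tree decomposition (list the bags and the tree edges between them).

Each bag holds 3 vertices, so the decomposition has width 2, which upper-bounds the treewidth. The edges 3–0–2–1–3 form a cycle, so G is not a tree and its treewidth is at least 2. The upper and lower bounds meet at 2, so that is the treewidth.

Treewidth 2.
One such decomposition:
Bags: B1 = {0, 2, 3}  B2 = {1, 2, 3}
Tree: B1–B2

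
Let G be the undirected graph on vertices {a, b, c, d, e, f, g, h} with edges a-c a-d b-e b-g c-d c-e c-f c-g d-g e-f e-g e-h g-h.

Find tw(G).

A width-2 tree decomposition is:
Bags: B1 = {c, d, g}  B2 = {c, e, g}  B3 = {e, g, h}  B4 = {c, e, f}  B5 = {a, c, d}  B6 = {b, e, g}
Tree: B1–B2, B2–B3, B2–B4, B1–B5, B3–B6
Every bag has size at most 3, so the width is 3 − 1 = 2 and tw(G) ≤ 2. Conversely, {c, d, g} is a clique of size 3, and the vertices of any clique must share a bag in every tree decomposition; so some bag has ≥ 3 vertices and tw(G) ≥ 2. Combining the bounds, tw(G) = 2.

2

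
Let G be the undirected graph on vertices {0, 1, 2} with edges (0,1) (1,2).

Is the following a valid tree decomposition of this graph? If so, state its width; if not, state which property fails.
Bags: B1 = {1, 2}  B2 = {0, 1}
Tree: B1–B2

Yes; width 1.

Every vertex of G appears in some bag (union = {0, 1, 2}); every edge is covered by a bag; and for each vertex v the set of bags containing v is connected in the bag tree. The decomposition is therefore valid. The largest bag has 2 vertices, so the width is 1.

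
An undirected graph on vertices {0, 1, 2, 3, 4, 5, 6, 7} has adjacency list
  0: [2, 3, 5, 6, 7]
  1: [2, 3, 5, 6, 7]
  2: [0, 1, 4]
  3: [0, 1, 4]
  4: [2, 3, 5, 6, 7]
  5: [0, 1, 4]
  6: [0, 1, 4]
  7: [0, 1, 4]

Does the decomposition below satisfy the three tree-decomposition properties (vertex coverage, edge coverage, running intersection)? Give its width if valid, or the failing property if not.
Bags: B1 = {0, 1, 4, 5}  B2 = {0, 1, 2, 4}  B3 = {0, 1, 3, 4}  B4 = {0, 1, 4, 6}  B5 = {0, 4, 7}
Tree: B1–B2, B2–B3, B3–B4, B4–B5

A tree decomposition must satisfy three properties: every vertex lies in some bag; for every edge, both endpoints lie together in some bag; and for every vertex, the bags containing it form a connected subtree. Here edge (1,7) lies in no bag, so the decomposition is invalid.

No — edge (1,7) lies in no bag.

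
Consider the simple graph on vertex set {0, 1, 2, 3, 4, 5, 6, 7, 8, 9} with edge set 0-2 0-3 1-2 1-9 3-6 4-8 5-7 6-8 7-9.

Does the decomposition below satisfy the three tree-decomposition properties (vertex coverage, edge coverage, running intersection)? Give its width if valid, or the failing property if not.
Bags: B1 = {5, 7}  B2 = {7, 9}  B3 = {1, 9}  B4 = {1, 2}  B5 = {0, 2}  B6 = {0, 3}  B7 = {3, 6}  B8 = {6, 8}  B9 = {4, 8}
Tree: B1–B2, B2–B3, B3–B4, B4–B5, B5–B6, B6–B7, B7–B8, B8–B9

Vertex coverage: the bags together contain {0, 1, 2, 3, 4, 5, 6, 7, 8, 9}, the full vertex set. Edge coverage: each edge of G has both endpoints in at least one bag. Running intersection: for every vertex, the bags containing it form a connected subtree. All three properties hold, so this is a valid tree decomposition of width max|bag| − 1 = 1, and hence tw(G) ≤ 1.

Yes; width 1.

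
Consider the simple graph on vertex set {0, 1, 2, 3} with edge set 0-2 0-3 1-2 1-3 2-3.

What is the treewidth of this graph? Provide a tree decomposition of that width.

Treewidth 2.
One such decomposition:
Bags: B1 = {1, 2, 3}  B2 = {0, 2, 3}
Tree: B1–B2

Every bag has size at most 3, so the width is 3 − 1 = 2 and tw(G) ≤ 2. Conversely, {0, 2, 3} is a clique of size 3, and the vertices of any clique must share a bag in every tree decomposition; so some bag has ≥ 3 vertices and tw(G) ≥ 2. Hence tw(G) = 2 exactly.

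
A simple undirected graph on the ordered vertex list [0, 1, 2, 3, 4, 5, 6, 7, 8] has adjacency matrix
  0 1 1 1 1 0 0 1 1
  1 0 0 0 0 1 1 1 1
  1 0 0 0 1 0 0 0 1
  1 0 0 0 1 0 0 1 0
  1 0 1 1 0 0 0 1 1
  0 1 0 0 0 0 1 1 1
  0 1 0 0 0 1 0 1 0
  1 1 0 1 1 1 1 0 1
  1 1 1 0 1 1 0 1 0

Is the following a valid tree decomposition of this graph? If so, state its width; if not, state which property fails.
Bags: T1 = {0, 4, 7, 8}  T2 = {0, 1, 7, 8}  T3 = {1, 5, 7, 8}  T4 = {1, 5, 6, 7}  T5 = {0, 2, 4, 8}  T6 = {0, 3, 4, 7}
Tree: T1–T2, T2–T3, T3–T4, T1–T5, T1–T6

Every vertex of G appears in some bag (union = {0, 1, 2, 3, 4, 5, 6, 7, 8}); every edge is covered by a bag; and for each vertex v the set of bags containing v is connected in the bag tree. The decomposition is therefore valid. The largest bag has 4 vertices, so the width is 3.

Yes; width 3.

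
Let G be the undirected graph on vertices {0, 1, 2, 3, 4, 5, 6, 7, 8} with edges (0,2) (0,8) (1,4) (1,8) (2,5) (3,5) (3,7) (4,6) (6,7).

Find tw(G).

2

A width-2 tree decomposition is:
Bags: B1 = {1, 4, 8}  B2 = {4, 6, 8}  B3 = {6, 7, 8}  B4 = {3, 7, 8}  B5 = {3, 5, 8}  B6 = {2, 5, 8}  B7 = {0, 2, 8}
Tree: B1–B2, B2–B3, B3–B4, B4–B5, B5–B6, B6–B7
Every bag has size at most 3, so the width is 3 − 1 = 2 and tw(G) ≤ 2. The edges 8–1–4–6–7–3–5–2–0–8 form a cycle, so G is not a tree and its treewidth is at least 2. Combining the bounds, tw(G) = 2.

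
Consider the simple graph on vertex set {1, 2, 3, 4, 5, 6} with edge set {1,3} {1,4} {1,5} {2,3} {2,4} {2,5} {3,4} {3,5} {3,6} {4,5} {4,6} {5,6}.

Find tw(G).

A width-3 tree decomposition is:
Bags: B1 = {2, 3, 4, 5}  B2 = {1, 3, 4, 5}  B3 = {3, 4, 5, 6}
Tree: B1–B2, B2–B3
Every bag has size at most 4, so the width is 4 − 1 = 3 and tw(G) ≤ 3. On the other hand G contains the 4-clique {1, 3, 4, 5}. A clique must lie in a single bag of any decomposition, so no decomposition can have width below 3. Combining the bounds, tw(G) = 3.

3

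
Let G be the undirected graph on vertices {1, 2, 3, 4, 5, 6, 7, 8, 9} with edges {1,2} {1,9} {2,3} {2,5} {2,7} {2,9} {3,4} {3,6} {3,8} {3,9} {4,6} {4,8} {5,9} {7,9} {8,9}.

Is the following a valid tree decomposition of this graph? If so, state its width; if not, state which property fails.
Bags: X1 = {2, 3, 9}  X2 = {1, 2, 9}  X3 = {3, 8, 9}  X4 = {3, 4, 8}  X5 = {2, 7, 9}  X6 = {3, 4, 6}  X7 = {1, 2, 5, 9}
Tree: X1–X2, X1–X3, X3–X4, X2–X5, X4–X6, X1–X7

A tree decomposition must satisfy three properties: every vertex lies in some bag; for every edge, both endpoints lie together in some bag; and for every vertex, the bags containing it form a connected subtree. Here bags containing vertex 1 are not connected in the tree, so the decomposition is invalid.

No — bags containing vertex 1 are not connected in the tree.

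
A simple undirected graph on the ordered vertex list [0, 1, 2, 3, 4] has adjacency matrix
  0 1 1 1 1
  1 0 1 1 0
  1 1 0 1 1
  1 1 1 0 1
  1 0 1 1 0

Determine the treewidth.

3

A width-3 tree decomposition is:
Bags: B1 = {0, 1, 2, 3}  B2 = {0, 2, 3, 4}
Tree: B1–B2
The largest bag has 4 vertices, giving width 3; this decomposition certifies tw(G) ≤ 3. Conversely, {0, 1, 2, 3} is a clique of size 4, and the vertices of any clique must share a bag in every tree decomposition; so some bag has ≥ 4 vertices and tw(G) ≥ 3. Hence tw(G) = 3 exactly.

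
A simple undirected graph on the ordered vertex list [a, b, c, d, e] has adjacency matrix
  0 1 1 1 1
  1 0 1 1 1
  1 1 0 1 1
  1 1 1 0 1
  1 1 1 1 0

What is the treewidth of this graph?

A width-4 tree decomposition is:
Bags: B1 = {a, b, c, d, e}
Tree: (single bag)
With just one bag of size 5, the width is 5 − 1 = 4, so tw(G) ≤ 4. For the lower bound, the 5 vertices {a, b, c, d, e} are pairwise adjacent, and any tree decomposition puts a clique entirely inside one bag — forcing width ≥ 4. Therefore the treewidth is 4.

4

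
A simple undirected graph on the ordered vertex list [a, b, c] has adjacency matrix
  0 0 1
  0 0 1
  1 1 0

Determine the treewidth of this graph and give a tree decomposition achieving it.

Treewidth 1.
One optimal decomposition is:
Bags: B1 = {b, c}  B2 = {a, c}
Tree: B1–B2

Each bag holds 2 vertices, so the decomposition has width 1, which upper-bounds the treewidth. G has an edge, so its treewidth is at least 1. Hence tw(G) = 1 exactly.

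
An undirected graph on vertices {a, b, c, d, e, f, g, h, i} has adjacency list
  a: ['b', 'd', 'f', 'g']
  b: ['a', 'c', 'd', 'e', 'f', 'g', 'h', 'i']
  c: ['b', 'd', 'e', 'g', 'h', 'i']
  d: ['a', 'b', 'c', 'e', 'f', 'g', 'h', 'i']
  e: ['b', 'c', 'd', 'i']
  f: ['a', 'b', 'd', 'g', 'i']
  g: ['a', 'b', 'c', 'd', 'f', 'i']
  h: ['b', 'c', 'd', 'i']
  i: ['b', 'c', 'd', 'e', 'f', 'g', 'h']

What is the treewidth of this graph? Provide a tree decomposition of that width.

Every bag has size at most 5, so the width is 5 − 1 = 4 and tw(G) ≤ 4. For the lower bound, the 5 vertices {a, b, d, f, g} are pairwise adjacent, and any tree decomposition puts a clique entirely inside one bag — forcing width ≥ 4. The upper and lower bounds meet at 4, so that is the treewidth.

Treewidth 4.
Bags: B1 = {b, d, f, g, i}  B2 = {b, c, d, g, i}  B3 = {b, c, d, h, i}  B4 = {b, c, d, e, i}  B5 = {a, b, d, f, g}
Tree: B1–B2, B2–B3, B2–B4, B1–B5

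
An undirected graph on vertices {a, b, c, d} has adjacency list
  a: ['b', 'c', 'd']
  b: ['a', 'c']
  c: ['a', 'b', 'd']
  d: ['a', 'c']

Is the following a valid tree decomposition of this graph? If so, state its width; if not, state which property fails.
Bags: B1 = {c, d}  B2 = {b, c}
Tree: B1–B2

No — vertex a appears in no bag.

A tree decomposition must satisfy three properties: every vertex lies in some bag; for every edge, both endpoints lie together in some bag; and for every vertex, the bags containing it form a connected subtree. Here vertex a appears in no bag, so the decomposition is invalid.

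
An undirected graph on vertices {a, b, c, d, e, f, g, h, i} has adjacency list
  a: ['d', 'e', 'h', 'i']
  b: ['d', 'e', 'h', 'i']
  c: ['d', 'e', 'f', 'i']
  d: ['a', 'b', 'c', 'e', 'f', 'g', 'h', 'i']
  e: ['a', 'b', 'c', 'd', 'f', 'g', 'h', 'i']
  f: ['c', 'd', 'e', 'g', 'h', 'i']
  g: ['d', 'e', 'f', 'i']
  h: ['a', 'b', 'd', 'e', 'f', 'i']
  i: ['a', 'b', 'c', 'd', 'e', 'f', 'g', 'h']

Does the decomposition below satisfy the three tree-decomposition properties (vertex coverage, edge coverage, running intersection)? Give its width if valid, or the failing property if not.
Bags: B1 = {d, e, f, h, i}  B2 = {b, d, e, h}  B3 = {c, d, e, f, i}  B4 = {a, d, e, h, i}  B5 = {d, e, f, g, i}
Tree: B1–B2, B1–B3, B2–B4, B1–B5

No — edge (i,b) lies in no bag.

A tree decomposition must satisfy three properties: every vertex lies in some bag; for every edge, both endpoints lie together in some bag; and for every vertex, the bags containing it form a connected subtree. Here edge (i,b) lies in no bag, so the decomposition is invalid.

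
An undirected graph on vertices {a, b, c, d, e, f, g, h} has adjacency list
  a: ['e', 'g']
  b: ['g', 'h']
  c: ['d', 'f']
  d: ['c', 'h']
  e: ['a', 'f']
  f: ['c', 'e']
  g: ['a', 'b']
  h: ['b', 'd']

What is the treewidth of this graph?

2

A width-2 tree decomposition is:
Bags: B1 = {c, e, f}  B2 = {c, d, e}  B3 = {d, e, h}  B4 = {b, e, h}  B5 = {b, e, g}  B6 = {a, e, g}
Tree: B1–B2, B2–B3, B3–B4, B4–B5, B5–B6
Each bag holds 3 vertices, so the decomposition has width 2, which upper-bounds the treewidth. For the lower bound, G contains the cycle e–f–c–d–h–b–g–a–e, so G is not a forest; only forests have treewidth ≤ 1, hence tw(G) ≥ 2. Therefore the treewidth is 2.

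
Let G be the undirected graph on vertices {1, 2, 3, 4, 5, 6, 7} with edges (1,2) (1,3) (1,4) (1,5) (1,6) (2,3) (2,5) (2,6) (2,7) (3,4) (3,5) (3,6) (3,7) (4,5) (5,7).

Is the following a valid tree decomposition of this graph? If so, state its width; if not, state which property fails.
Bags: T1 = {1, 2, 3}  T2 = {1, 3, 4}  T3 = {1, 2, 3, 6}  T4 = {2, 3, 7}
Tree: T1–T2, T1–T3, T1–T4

A tree decomposition must satisfy three properties: every vertex lies in some bag; for every edge, both endpoints lie together in some bag; and for every vertex, the bags containing it form a connected subtree. Here vertex 5 appears in no bag, so the decomposition is invalid.

No — vertex 5 appears in no bag.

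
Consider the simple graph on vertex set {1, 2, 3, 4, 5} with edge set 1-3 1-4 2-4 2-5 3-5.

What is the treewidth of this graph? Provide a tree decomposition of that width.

Treewidth 2.
Bags: B1 = {2, 3, 5}  B2 = {2, 3, 4}  B3 = {1, 3, 4}
Tree: B1–B2, B2–B3

Each bag holds 3 vertices, so the decomposition has width 2, which upper-bounds the treewidth. The edges 3–5–2–4–1–3 form a cycle, so G is not a tree and its treewidth is at least 2. Therefore the treewidth is 2.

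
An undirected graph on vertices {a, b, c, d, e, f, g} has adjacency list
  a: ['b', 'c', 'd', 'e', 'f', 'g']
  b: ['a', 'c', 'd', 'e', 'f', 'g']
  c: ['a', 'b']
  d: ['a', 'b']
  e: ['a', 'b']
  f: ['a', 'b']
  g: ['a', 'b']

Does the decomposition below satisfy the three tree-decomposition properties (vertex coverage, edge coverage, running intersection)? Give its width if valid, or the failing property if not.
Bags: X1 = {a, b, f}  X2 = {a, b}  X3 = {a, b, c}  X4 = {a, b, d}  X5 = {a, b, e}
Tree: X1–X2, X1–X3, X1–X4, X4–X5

No — vertex g appears in no bag.

A tree decomposition must satisfy three properties: every vertex lies in some bag; for every edge, both endpoints lie together in some bag; and for every vertex, the bags containing it form a connected subtree. Here vertex g appears in no bag, so the decomposition is invalid.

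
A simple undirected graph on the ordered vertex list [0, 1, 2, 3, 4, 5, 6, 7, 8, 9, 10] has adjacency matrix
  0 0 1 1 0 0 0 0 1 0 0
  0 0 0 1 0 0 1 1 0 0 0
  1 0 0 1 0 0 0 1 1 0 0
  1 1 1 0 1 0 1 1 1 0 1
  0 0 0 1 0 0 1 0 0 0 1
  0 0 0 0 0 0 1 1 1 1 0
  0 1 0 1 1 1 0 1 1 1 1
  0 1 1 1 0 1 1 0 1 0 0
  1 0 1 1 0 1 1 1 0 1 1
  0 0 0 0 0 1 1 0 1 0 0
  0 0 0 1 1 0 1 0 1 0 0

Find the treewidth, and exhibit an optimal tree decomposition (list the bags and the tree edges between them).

Each bag holds 4 vertices, so the decomposition has width 3, which upper-bounds the treewidth. On the other hand G contains the 4-clique {5, 6, 8, 9}. A clique must lie in a single bag of any decomposition, so no decomposition can have width below 3. The upper and lower bounds meet at 3, so that is the treewidth.

Treewidth 3.
One optimal decomposition is:
Bags: B1 = {2, 3, 7, 8}  B2 = {3, 6, 7, 8}  B3 = {1, 3, 6, 7}  B4 = {5, 6, 7, 8}  B5 = {0, 2, 3, 8}  B6 = {5, 6, 8, 9}  B7 = {3, 6, 8, 10}  B8 = {3, 4, 6, 10}
Tree: B1–B2, B2–B3, B2–B4, B1–B5, B4–B6, B2–B7, B7–B8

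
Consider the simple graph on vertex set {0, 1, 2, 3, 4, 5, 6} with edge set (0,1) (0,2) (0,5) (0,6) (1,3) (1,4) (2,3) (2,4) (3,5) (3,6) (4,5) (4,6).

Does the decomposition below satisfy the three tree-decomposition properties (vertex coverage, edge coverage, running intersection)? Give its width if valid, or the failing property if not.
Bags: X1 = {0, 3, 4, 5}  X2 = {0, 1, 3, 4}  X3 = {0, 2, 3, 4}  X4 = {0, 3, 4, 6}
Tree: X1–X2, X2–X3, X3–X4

Yes; width 3.

Every vertex of G appears in some bag (union = {0, 1, 2, 3, 4, 5, 6}); every edge is covered by a bag; and for each vertex v the set of bags containing v is connected in the bag tree. The decomposition is therefore valid. The largest bag has 4 vertices, so the width is 3.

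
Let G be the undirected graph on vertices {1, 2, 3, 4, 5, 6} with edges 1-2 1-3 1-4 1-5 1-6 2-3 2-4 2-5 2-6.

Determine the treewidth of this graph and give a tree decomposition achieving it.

Every bag has size at most 3, so the width is 3 − 1 = 2 and tw(G) ≤ 2. On the other hand G contains the 3-clique {1, 2, 3}. A clique must lie in a single bag of any decomposition, so no decomposition can have width below 2. Combining the bounds, tw(G) = 2.

Treewidth 2.
One such decomposition:
Bags: B1 = {1, 2, 6}  B2 = {1, 2, 5}  B3 = {1, 2, 4}  B4 = {1, 2, 3}
Tree: B1–B2, B1–B3, B2–B4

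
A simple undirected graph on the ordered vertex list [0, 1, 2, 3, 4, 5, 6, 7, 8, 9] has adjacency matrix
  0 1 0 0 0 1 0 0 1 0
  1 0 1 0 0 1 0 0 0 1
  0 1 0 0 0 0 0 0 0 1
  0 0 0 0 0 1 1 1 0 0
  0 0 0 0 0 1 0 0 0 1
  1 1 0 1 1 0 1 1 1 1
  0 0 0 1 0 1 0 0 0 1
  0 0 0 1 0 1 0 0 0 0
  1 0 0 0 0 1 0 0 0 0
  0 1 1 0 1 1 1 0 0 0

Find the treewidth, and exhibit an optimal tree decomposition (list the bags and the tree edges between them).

The largest bag has 3 vertices, giving width 2; this decomposition certifies tw(G) ≤ 2. Conversely, {1, 2, 9} is a clique of size 3, and the vertices of any clique must share a bag in every tree decomposition; so some bag has ≥ 3 vertices and tw(G) ≥ 2. Therefore the treewidth is 2.

Treewidth 2.
One such decomposition:
Bags: B1 = {1, 5, 9}  B2 = {0, 1, 5}  B3 = {5, 6, 9}  B4 = {0, 5, 8}  B5 = {3, 5, 6}  B6 = {3, 5, 7}  B7 = {4, 5, 9}  B8 = {1, 2, 9}
Tree: B1–B2, B1–B3, B2–B4, B3–B5, B5–B6, B1–B7, B1–B8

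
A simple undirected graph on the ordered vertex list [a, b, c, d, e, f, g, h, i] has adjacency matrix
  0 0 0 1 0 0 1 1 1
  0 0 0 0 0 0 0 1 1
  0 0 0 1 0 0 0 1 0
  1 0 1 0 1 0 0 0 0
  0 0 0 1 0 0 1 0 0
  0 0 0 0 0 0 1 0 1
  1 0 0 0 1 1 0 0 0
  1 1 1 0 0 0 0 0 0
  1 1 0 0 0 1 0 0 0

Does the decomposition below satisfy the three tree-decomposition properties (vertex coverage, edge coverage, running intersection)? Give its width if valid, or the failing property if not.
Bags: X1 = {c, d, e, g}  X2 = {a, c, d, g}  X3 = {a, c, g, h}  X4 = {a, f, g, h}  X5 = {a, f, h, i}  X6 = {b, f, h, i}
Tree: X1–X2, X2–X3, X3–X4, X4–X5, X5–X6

Every vertex of G appears in some bag (union = {a, b, c, d, e, f, g, h, i}); every edge is covered by a bag; and for each vertex v the set of bags containing v is connected in the bag tree. The decomposition is therefore valid. The largest bag has 4 vertices, so the width is 3.

Yes; width 3.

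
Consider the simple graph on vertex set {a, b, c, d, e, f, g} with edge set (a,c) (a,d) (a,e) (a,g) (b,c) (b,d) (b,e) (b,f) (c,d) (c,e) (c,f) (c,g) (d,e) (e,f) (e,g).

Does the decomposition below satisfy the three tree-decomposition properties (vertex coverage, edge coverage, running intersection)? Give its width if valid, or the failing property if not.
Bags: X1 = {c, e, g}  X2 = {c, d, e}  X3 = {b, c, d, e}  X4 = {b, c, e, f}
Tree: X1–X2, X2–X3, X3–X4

A tree decomposition must satisfy three properties: every vertex lies in some bag; for every edge, both endpoints lie together in some bag; and for every vertex, the bags containing it form a connected subtree. Here vertex a appears in no bag, so the decomposition is invalid.

No — vertex a appears in no bag.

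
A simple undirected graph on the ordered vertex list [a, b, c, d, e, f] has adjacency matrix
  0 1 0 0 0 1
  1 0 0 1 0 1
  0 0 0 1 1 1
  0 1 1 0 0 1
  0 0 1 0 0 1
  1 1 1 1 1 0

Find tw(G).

A width-2 tree decomposition is:
Bags: B1 = {b, d, f}  B2 = {a, b, f}  B3 = {c, d, f}  B4 = {c, e, f}
Tree: B1–B2, B1–B3, B3–B4
Every bag has size at most 3, so the width is 3 − 1 = 2 and tw(G) ≤ 2. Conversely, {c, d, f} is a clique of size 3, and the vertices of any clique must share a bag in every tree decomposition; so some bag has ≥ 3 vertices and tw(G) ≥ 2. Hence tw(G) = 2 exactly.

2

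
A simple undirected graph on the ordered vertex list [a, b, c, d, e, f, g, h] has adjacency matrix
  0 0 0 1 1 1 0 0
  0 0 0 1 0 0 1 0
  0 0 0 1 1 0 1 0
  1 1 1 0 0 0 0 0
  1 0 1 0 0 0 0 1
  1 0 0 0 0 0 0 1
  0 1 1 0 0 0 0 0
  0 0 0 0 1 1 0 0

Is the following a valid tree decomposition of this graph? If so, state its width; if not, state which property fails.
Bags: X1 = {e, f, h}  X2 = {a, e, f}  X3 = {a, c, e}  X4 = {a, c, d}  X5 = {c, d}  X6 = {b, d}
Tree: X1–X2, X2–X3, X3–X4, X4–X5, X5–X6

No — vertex g appears in no bag.

A tree decomposition must satisfy three properties: every vertex lies in some bag; for every edge, both endpoints lie together in some bag; and for every vertex, the bags containing it form a connected subtree. Here vertex g appears in no bag, so the decomposition is invalid.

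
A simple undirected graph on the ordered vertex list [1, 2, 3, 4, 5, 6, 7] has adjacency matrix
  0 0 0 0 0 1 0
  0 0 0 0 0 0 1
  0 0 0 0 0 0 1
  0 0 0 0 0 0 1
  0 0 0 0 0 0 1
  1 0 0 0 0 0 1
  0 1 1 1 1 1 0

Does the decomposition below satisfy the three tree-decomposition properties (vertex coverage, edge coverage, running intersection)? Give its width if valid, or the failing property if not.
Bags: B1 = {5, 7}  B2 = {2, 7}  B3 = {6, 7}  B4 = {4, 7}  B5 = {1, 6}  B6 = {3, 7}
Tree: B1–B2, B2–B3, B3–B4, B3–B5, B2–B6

Yes; width 1.

Checking the three conditions: (i) the bags cover all of {1, 2, 3, 4, 5, 6, 7}; (ii) for each edge, some bag contains both endpoints; (iii) the bags containing any fixed vertex form a subtree. All hold, so the decomposition is valid with width 2 − 1 = 1.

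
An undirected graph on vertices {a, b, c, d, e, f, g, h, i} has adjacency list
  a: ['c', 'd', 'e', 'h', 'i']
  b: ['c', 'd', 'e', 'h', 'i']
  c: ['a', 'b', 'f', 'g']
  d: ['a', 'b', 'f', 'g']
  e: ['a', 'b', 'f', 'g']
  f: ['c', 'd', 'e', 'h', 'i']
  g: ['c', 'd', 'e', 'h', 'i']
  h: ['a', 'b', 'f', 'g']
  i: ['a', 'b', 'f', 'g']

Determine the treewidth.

A width-4 tree decomposition is:
Bags: B1 = {a, b, f, g, i}  B2 = {a, b, f, g, h}  B3 = {a, b, c, f, g}  B4 = {a, b, d, f, g}  B5 = {a, b, e, f, g}
Tree: B1–B2, B2–B3, B3–B4, B4–B5
The largest bag has 5 vertices, giving width 4; this decomposition certifies tw(G) ≤ 4. For the lower bound: the 5 vertex sets {a,i}, {b,h}, {c,g}, {f}, {d} are disjoint, each induces a connected subgraph, and every pair is joined by at least one edge of G. Contracting each set to a single vertex therefore yields K_{5} as a minor, and since treewidth is minor-monotone, tw(G) ≥ tw(K_{5}) = 4. Therefore the treewidth is 4.

4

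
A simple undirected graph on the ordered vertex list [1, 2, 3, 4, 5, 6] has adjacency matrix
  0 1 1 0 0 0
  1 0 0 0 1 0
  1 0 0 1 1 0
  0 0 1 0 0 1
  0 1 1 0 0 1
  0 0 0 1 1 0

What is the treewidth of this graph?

2

A width-2 tree decomposition is:
Bags: B1 = {3, 4, 6}  B2 = {3, 5, 6}  B3 = {1, 3, 5}  B4 = {1, 2, 5}
Tree: B1–B2, B2–B3, B3–B4
Each bag holds 3 vertices, so the decomposition has width 2, which upper-bounds the treewidth. For the lower bound, G contains the cycle 4–6–5–3–4, so G is not a forest; only forests have treewidth ≤ 1, hence tw(G) ≥ 2. Combining the bounds, tw(G) = 2.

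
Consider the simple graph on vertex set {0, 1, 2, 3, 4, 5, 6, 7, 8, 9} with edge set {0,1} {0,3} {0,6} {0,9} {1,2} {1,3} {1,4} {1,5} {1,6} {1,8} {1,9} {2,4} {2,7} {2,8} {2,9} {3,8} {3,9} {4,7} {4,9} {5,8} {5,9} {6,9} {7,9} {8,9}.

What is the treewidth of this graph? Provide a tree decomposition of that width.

The largest bag has 4 vertices, giving width 3; this decomposition certifies tw(G) ≤ 3. Conversely, {0, 1, 3, 9} is a clique of size 4, and the vertices of any clique must share a bag in every tree decomposition; so some bag has ≥ 4 vertices and tw(G) ≥ 3. Combining the bounds, tw(G) = 3.

Treewidth 3.
One such decomposition:
Bags: B1 = {1, 2, 8, 9}  B2 = {1, 2, 4, 9}  B3 = {1, 3, 8, 9}  B4 = {0, 1, 3, 9}  B5 = {2, 4, 7, 9}  B6 = {0, 1, 6, 9}  B7 = {1, 5, 8, 9}
Tree: B1–B2, B1–B3, B3–B4, B2–B5, B4–B6, B1–B7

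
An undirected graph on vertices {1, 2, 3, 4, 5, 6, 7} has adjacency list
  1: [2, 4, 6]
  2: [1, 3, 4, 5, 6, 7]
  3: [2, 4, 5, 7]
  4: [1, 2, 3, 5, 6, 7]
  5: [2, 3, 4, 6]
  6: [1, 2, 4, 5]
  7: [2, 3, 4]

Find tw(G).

A width-3 tree decomposition is:
Bags: B1 = {2, 3, 4, 7}  B2 = {2, 3, 4, 5}  B3 = {2, 4, 5, 6}  B4 = {1, 2, 4, 6}
Tree: B1–B2, B2–B3, B3–B4
Each bag holds 4 vertices, so the decomposition has width 3, which upper-bounds the treewidth. On the other hand G contains the 4-clique {1, 2, 4, 6}. A clique must lie in a single bag of any decomposition, so no decomposition can have width below 3. Combining the bounds, tw(G) = 3.

3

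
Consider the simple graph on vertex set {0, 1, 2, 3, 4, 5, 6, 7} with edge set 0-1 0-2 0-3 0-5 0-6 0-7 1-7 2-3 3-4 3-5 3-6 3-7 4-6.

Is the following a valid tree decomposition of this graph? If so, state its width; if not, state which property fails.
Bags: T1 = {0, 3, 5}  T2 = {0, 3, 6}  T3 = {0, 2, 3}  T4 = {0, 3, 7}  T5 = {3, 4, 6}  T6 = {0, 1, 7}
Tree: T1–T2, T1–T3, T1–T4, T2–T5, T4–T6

Every vertex of G appears in some bag (union = {0, 1, 2, 3, 4, 5, 6, 7}); every edge is covered by a bag; and for each vertex v the set of bags containing v is connected in the bag tree. The decomposition is therefore valid. The largest bag has 3 vertices, so the width is 2.

Yes; width 2.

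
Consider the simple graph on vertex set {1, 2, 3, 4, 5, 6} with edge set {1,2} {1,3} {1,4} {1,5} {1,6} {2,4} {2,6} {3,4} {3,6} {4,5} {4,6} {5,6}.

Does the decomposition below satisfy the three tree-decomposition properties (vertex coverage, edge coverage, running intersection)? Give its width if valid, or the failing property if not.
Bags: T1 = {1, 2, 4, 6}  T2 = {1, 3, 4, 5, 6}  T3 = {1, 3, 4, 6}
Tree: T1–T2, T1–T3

No — bags containing vertex 3 are not connected in the tree.

A tree decomposition must satisfy three properties: every vertex lies in some bag; for every edge, both endpoints lie together in some bag; and for every vertex, the bags containing it form a connected subtree. Here bags containing vertex 3 are not connected in the tree, so the decomposition is invalid.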